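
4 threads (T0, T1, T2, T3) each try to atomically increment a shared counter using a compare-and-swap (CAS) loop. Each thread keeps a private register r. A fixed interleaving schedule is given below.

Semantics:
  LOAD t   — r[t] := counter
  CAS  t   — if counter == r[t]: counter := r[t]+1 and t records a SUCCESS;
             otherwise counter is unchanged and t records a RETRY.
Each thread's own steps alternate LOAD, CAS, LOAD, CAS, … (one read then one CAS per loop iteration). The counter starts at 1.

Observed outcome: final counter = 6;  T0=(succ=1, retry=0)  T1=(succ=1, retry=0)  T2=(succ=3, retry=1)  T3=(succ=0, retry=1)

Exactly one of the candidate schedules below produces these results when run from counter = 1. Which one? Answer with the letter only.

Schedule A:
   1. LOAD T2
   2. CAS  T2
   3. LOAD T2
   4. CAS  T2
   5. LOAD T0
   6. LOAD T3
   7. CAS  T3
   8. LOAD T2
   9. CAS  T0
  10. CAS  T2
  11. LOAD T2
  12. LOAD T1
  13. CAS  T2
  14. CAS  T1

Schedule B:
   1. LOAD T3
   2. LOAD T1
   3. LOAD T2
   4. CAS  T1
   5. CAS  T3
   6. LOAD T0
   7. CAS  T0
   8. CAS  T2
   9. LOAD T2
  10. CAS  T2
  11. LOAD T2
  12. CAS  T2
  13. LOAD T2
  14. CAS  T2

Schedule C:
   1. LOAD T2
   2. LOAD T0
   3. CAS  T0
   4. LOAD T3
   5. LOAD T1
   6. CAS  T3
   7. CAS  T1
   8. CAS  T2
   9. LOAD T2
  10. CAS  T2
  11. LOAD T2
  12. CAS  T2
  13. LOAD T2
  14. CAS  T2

B

Simulating candidate B:
   1) LOAD T3:  M=1  r_T3=1
   2) LOAD T1:  M=1  r_T1=1
   3) LOAD T2:  M=1  r_T2=1
   4) CAS  T1:  M=2  r_T1=1 ✓
   5) CAS  T3:  M=2  r_T3=1 ✗
   6) LOAD T0:  M=2  r_T0=2
   7) CAS  T0:  M=3  r_T0=2 ✓
   8) CAS  T2:  M=3  r_T2=1 ✗
   9) LOAD T2:  M=3  r_T2=3
  10) CAS  T2:  M=4  r_T2=3 ✓
  11) LOAD T2:  M=4  r_T2=4
  12) CAS  T2:  M=5  r_T2=4 ✓
  13) LOAD T2:  M=5  r_T2=5
  14) CAS  T2:  M=6  r_T2=5 ✓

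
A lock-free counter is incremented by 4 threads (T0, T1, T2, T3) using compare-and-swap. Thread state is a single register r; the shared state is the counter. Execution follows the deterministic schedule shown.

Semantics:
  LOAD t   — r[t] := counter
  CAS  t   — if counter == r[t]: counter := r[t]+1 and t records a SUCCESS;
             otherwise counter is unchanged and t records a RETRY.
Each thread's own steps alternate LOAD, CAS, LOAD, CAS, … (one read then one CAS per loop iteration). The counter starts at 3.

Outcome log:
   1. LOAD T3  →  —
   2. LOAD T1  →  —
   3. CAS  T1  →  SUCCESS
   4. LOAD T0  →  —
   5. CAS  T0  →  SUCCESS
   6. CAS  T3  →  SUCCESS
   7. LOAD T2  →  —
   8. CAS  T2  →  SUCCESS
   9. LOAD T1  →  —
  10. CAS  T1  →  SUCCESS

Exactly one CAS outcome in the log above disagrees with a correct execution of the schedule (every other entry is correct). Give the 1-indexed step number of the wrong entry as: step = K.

step = 6

Re-executing:
   1) LOAD T3:  M=3  r_T3=3
   2) LOAD T1:  M=3  r_T1=3
   3) CAS  T1:  M=4  r_T1=3 ✓
   4) LOAD T0:  M=4  r_T0=4
   5) CAS  T0:  M=5  r_T0=4 ✓
   6) CAS  T3:  M=5  r_T3=3 ✗
   7) LOAD T2:  M=5  r_T2=5
   8) CAS  T2:  M=6  r_T2=5 ✓
   9) LOAD T1:  M=6  r_T1=6
  10) CAS  T1:  M=7  r_T1=6 ✓
Log disagrees first at step 6.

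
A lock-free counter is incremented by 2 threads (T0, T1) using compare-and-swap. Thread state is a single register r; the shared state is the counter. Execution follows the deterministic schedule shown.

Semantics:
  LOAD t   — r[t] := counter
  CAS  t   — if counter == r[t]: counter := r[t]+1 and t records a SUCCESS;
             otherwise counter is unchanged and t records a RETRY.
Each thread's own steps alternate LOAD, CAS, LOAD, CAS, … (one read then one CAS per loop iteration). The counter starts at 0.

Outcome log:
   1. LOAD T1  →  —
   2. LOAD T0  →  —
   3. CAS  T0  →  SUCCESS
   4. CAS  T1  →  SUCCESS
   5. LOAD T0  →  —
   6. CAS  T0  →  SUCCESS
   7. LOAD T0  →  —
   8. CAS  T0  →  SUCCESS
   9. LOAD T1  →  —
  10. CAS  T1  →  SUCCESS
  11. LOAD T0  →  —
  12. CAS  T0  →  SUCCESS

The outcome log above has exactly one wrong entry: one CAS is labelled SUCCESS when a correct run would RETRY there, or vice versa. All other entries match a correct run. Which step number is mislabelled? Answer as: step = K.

step = 4

Re-executing:
[1] T1.load  rd  (counter 0, T1.r 0)
[2] T0.load  rd  (counter 0, T0.r 0)
[3] T0.cas  hit  (counter 1, T0.r 0)
[4] T1.cas  miss  (counter 1, T1.r 0)
[5] T0.load  rd  (counter 1, T0.r 1)
[6] T0.cas  hit  (counter 2, T0.r 1)
[7] T0.load  rd  (counter 2, T0.r 2)
[8] T0.cas  hit  (counter 3, T0.r 2)
[9] T1.load  rd  (counter 3, T1.r 3)
[10] T1.cas  hit  (counter 4, T1.r 3)
[11] T0.load  rd  (counter 4, T0.r 4)
[12] T0.cas  hit  (counter 5, T0.r 4)
Log disagrees first at step 4.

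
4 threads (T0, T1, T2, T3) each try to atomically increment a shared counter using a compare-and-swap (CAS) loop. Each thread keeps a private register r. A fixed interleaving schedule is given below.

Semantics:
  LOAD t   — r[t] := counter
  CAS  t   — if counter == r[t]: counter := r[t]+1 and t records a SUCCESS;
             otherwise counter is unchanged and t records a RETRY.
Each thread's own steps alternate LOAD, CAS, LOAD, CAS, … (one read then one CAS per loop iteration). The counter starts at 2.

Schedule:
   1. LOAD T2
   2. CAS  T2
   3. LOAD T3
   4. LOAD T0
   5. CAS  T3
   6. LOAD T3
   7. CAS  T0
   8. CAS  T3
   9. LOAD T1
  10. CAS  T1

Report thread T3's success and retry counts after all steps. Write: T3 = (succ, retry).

T3 = (2, 0)

step 1: T2 LOAD ⇒ load; ctr=2 reg=2
step 2: T2 CAS ⇒ ok; ctr=3 reg=2
step 3: T3 LOAD ⇒ load; ctr=3 reg=3
step 4: T0 LOAD ⇒ load; ctr=3 reg=3
step 5: T3 CAS ⇒ ok; ctr=4 reg=3
step 6: T3 LOAD ⇒ load; ctr=4 reg=4
step 7: T0 CAS ⇒ retry; ctr=4 reg=3
step 8: T3 CAS ⇒ ok; ctr=5 reg=4
step 9: T1 LOAD ⇒ load; ctr=5 reg=5
step 10: T1 CAS ⇒ ok; ctr=6 reg=5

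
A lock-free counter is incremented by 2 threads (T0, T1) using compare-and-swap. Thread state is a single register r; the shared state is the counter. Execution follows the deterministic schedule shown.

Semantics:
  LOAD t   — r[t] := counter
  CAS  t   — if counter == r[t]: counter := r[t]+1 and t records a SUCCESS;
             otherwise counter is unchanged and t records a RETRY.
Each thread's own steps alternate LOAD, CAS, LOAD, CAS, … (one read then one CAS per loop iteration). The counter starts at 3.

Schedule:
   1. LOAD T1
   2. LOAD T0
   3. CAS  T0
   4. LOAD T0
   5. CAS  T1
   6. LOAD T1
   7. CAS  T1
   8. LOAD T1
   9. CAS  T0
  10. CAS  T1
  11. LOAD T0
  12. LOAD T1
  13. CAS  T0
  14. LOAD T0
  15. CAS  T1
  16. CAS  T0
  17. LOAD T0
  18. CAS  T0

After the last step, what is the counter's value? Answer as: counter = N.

#1 T1 reads 3
#2 T0 reads 3
#3 T0 CAS(3→4) writes; counter now 4
#4 T0 reads 4
#5 T1 CAS(3→4) fails; counter now 4
#6 T1 reads 4
#7 T1 CAS(4→5) writes; counter now 5
#8 T1 reads 5
#9 T0 CAS(4→5) fails; counter now 5
#10 T1 CAS(5→6) writes; counter now 6
#11 T0 reads 6
#12 T1 reads 6
#13 T0 CAS(6→7) writes; counter now 7
#14 T0 reads 7
#15 T1 CAS(6→7) fails; counter now 7
#16 T0 CAS(7→8) writes; counter now 8
#17 T0 reads 8
#18 T0 CAS(8→9) writes; counter now 9

counter = 9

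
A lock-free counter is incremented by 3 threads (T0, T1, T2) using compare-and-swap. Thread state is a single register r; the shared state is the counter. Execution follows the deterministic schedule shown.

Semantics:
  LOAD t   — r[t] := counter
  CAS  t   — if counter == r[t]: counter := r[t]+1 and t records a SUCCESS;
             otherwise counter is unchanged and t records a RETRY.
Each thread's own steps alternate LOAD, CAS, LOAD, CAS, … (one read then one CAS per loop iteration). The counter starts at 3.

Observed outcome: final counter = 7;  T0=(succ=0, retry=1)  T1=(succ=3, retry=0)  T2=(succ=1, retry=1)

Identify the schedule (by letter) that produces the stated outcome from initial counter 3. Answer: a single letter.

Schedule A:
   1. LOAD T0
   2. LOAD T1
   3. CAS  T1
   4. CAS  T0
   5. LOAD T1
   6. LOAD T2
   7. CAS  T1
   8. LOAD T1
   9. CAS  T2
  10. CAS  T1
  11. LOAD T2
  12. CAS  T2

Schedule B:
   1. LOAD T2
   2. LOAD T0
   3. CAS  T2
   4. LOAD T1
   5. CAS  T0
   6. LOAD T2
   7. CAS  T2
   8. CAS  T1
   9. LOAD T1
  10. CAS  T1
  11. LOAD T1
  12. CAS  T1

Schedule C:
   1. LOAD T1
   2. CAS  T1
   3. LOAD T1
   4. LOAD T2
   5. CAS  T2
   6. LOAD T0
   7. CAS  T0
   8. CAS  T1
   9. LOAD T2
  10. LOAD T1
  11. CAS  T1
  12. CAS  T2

Run A:
   1) LOAD T0:  M=3  r_T0=3
   2) LOAD T1:  M=3  r_T1=3
   3) CAS  T1:  M=4  r_T1=3 ✓
   4) CAS  T0:  M=4  r_T0=3 ✗
   5) LOAD T1:  M=4  r_T1=4
   6) LOAD T2:  M=4  r_T2=4
   7) CAS  T1:  M=5  r_T1=4 ✓
   8) LOAD T1:  M=5  r_T1=5
   9) CAS  T2:  M=5  r_T2=4 ✗
  10) CAS  T1:  M=6  r_T1=5 ✓
  11) LOAD T2:  M=6  r_T2=6
  12) CAS  T2:  M=7  r_T2=6 ✓

A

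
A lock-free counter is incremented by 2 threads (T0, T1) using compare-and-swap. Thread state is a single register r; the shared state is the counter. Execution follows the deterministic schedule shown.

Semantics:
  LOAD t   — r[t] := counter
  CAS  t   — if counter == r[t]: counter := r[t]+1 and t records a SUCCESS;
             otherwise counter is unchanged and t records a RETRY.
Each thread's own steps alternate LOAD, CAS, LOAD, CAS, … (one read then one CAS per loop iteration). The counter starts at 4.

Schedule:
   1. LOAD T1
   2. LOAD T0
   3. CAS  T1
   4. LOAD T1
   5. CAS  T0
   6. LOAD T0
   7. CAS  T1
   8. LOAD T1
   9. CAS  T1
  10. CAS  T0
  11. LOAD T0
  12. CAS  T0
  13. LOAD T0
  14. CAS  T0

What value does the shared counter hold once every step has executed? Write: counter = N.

counter = 9

   1) LOAD T1:  M=4  r_T1=4
   2) LOAD T0:  M=4  r_T0=4
   3) CAS  T1:  M=5  r_T1=4 ✓
   4) LOAD T1:  M=5  r_T1=5
   5) CAS  T0:  M=5  r_T0=4 ✗
   6) LOAD T0:  M=5  r_T0=5
   7) CAS  T1:  M=6  r_T1=5 ✓
   8) LOAD T1:  M=6  r_T1=6
   9) CAS  T1:  M=7  r_T1=6 ✓
  10) CAS  T0:  M=7  r_T0=5 ✗
  11) LOAD T0:  M=7  r_T0=7
  12) CAS  T0:  M=8  r_T0=7 ✓
  13) LOAD T0:  M=8  r_T0=8
  14) CAS  T0:  M=9  r_T0=8 ✓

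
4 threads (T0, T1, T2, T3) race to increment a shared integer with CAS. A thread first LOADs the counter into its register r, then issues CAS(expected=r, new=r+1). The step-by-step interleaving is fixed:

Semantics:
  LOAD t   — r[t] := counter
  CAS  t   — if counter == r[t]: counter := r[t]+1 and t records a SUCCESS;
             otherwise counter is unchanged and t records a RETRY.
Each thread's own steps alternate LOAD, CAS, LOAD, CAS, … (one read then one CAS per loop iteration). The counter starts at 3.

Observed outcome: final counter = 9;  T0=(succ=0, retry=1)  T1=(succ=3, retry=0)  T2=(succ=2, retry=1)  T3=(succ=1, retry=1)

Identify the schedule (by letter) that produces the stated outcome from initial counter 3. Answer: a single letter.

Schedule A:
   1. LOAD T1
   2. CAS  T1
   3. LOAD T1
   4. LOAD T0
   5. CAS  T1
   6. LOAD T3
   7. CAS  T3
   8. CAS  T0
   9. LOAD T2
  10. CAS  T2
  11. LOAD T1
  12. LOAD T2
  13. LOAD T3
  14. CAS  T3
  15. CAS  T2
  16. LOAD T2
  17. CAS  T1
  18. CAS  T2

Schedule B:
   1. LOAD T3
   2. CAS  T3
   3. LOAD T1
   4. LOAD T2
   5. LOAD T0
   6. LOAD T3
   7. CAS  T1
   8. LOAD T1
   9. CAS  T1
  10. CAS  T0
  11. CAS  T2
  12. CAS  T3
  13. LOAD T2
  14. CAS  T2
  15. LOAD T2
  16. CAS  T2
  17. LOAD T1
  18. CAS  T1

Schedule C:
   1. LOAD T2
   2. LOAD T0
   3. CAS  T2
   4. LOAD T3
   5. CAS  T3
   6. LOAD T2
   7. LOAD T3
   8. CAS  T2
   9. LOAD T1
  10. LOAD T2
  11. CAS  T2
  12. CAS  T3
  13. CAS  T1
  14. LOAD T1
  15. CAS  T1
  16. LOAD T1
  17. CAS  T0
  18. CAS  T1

Run B:
   1) LOAD T3:  M=3  r_T3=3
   2) CAS  T3:  M=4  r_T3=3 ✓
   3) LOAD T1:  M=4  r_T1=4
   4) LOAD T2:  M=4  r_T2=4
   5) LOAD T0:  M=4  r_T0=4
   6) LOAD T3:  M=4  r_T3=4
   7) CAS  T1:  M=5  r_T1=4 ✓
   8) LOAD T1:  M=5  r_T1=5
   9) CAS  T1:  M=6  r_T1=5 ✓
  10) CAS  T0:  M=6  r_T0=4 ✗
  11) CAS  T2:  M=6  r_T2=4 ✗
  12) CAS  T3:  M=6  r_T3=4 ✗
  13) LOAD T2:  M=6  r_T2=6
  14) CAS  T2:  M=7  r_T2=6 ✓
  15) LOAD T2:  M=7  r_T2=7
  16) CAS  T2:  M=8  r_T2=7 ✓
  17) LOAD T1:  M=8  r_T1=8
  18) CAS  T1:  M=9  r_T1=8 ✓

B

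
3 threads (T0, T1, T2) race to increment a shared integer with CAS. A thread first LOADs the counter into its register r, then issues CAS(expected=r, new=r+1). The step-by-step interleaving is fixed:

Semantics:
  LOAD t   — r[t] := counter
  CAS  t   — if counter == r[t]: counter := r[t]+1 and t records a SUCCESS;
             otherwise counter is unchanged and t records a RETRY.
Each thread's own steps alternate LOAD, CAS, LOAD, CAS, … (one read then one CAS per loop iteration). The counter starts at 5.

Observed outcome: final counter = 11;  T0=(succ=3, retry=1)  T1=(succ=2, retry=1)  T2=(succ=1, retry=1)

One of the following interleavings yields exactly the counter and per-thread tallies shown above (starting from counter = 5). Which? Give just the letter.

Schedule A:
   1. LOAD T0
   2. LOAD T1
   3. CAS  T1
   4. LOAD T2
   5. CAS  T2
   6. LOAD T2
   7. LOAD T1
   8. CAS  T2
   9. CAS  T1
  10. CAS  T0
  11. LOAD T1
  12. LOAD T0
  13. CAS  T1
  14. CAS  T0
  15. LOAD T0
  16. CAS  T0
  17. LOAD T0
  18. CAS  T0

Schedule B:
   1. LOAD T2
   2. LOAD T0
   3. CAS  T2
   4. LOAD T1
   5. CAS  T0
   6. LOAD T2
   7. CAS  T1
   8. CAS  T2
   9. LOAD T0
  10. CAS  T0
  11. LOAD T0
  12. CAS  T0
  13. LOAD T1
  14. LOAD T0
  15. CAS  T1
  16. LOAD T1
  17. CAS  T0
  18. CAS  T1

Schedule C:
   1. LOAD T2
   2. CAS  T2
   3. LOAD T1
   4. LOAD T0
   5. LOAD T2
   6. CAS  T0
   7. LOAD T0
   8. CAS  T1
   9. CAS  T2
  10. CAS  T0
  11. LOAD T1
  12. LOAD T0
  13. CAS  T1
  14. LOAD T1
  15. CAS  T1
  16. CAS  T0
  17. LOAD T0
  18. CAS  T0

Tracing schedule C:
1. LOAD T2 → mem=5 r[T2]=5 [LOAD]
2. CAS T2 → mem=6 r[T2]=5 [OK]
3. LOAD T1 → mem=6 r[T1]=6 [LOAD]
4. LOAD T0 → mem=6 r[T0]=6 [LOAD]
5. LOAD T2 → mem=6 r[T2]=6 [LOAD]
6. CAS T0 → mem=7 r[T0]=6 [OK]
7. LOAD T0 → mem=7 r[T0]=7 [LOAD]
8. CAS T1 → mem=7 r[T1]=6 [RETRY]
9. CAS T2 → mem=7 r[T2]=6 [RETRY]
10. CAS T0 → mem=8 r[T0]=7 [OK]
11. LOAD T1 → mem=8 r[T1]=8 [LOAD]
12. LOAD T0 → mem=8 r[T0]=8 [LOAD]
13. CAS T1 → mem=9 r[T1]=8 [OK]
14. LOAD T1 → mem=9 r[T1]=9 [LOAD]
15. CAS T1 → mem=10 r[T1]=9 [OK]
16. CAS T0 → mem=10 r[T0]=8 [RETRY]
17. LOAD T0 → mem=10 r[T0]=10 [LOAD]
18. CAS T0 → mem=11 r[T0]=10 [OK]

C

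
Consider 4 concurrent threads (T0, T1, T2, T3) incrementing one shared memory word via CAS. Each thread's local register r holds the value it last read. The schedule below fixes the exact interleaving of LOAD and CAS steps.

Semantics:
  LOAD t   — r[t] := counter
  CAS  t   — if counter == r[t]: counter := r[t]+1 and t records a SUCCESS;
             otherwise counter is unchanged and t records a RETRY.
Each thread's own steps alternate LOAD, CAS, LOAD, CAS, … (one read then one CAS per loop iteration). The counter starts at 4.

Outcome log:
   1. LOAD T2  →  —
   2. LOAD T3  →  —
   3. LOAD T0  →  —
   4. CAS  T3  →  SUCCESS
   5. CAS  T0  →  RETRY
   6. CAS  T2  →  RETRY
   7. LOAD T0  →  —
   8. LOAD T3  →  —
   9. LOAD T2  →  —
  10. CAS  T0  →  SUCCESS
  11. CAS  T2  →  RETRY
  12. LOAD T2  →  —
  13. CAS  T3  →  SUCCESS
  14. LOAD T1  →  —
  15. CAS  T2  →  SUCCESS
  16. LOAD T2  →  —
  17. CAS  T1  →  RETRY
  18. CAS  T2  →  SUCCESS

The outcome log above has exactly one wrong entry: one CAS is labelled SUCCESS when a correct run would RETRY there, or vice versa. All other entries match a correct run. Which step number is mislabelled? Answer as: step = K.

step = 13

Re-executing:
T2 LOAD — after: cnt=4, r=4 — load
T3 LOAD — after: cnt=4, r=4 — load
T0 LOAD — after: cnt=4, r=4 — load
T3 CAS — after: cnt=5, r=4 — ok
T0 CAS — after: cnt=5, r=4 — retry
T2 CAS — after: cnt=5, r=4 — retry
T0 LOAD — after: cnt=5, r=5 — load
T3 LOAD — after: cnt=5, r=5 — load
T2 LOAD — after: cnt=5, r=5 — load
T0 CAS — after: cnt=6, r=5 — ok
T2 CAS — after: cnt=6, r=5 — retry
T2 LOAD — after: cnt=6, r=6 — load
T3 CAS — after: cnt=6, r=5 — retry
T1 LOAD — after: cnt=6, r=6 — load
T2 CAS — after: cnt=7, r=6 — ok
T2 LOAD — after: cnt=7, r=7 — load
T1 CAS — after: cnt=7, r=6 — retry
T2 CAS — after: cnt=8, r=7 — ok
Log disagrees first at step 13.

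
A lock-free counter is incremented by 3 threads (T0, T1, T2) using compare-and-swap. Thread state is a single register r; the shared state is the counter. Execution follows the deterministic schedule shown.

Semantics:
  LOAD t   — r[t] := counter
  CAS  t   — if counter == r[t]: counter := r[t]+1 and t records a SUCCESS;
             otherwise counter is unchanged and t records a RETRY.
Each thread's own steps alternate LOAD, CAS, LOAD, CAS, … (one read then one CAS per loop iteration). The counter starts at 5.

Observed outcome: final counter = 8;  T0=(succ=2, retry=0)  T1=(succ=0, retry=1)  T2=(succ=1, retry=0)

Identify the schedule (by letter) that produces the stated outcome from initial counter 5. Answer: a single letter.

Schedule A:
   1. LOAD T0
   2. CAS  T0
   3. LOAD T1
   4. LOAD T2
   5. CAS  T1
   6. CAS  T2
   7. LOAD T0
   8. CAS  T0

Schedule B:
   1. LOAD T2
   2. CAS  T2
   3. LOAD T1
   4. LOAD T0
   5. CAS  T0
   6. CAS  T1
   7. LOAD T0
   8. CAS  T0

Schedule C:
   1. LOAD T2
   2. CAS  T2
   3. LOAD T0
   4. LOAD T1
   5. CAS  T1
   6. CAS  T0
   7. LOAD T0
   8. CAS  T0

Run B:
step 1: T2 LOAD ⇒ load; ctr=5 reg=5
step 2: T2 CAS ⇒ ok; ctr=6 reg=5
step 3: T1 LOAD ⇒ load; ctr=6 reg=6
step 4: T0 LOAD ⇒ load; ctr=6 reg=6
step 5: T0 CAS ⇒ ok; ctr=7 reg=6
step 6: T1 CAS ⇒ retry; ctr=7 reg=6
step 7: T0 LOAD ⇒ load; ctr=7 reg=7
step 8: T0 CAS ⇒ ok; ctr=8 reg=7

B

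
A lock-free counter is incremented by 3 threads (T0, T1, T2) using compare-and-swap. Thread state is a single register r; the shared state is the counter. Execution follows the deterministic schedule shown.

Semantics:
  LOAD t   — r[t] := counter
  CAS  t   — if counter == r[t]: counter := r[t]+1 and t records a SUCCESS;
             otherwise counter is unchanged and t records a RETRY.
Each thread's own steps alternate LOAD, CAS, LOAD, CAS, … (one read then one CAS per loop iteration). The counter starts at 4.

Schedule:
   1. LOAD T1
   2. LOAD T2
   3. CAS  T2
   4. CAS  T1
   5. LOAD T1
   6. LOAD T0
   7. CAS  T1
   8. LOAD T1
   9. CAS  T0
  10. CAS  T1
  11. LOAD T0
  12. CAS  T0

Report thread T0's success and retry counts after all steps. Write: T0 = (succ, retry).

T0 = (1, 1)

   1) LOAD T1:  M=4  r_T1=4
   2) LOAD T2:  M=4  r_T2=4
   3) CAS  T2:  M=5  r_T2=4 ✓
   4) CAS  T1:  M=5  r_T1=4 ✗
   5) LOAD T1:  M=5  r_T1=5
   6) LOAD T0:  M=5  r_T0=5
   7) CAS  T1:  M=6  r_T1=5 ✓
   8) LOAD T1:  M=6  r_T1=6
   9) CAS  T0:  M=6  r_T0=5 ✗
  10) CAS  T1:  M=7  r_T1=6 ✓
  11) LOAD T0:  M=7  r_T0=7
  12) CAS  T0:  M=8  r_T0=7 ✓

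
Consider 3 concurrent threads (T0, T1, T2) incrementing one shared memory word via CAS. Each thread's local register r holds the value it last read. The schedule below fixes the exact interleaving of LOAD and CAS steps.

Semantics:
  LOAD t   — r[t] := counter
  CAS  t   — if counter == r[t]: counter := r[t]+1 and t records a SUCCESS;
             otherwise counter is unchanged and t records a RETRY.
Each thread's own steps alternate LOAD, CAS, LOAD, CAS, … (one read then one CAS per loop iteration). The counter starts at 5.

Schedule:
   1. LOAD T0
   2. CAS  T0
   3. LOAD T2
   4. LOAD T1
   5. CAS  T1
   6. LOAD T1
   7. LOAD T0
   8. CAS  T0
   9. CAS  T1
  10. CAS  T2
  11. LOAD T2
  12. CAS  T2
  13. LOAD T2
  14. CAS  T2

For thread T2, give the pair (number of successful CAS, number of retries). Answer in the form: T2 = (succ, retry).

1. LOAD T0 → mem=5 r[T0]=5 [LOAD]
2. CAS T0 → mem=6 r[T0]=5 [OK]
3. LOAD T2 → mem=6 r[T2]=6 [LOAD]
4. LOAD T1 → mem=6 r[T1]=6 [LOAD]
5. CAS T1 → mem=7 r[T1]=6 [OK]
6. LOAD T1 → mem=7 r[T1]=7 [LOAD]
7. LOAD T0 → mem=7 r[T0]=7 [LOAD]
8. CAS T0 → mem=8 r[T0]=7 [OK]
9. CAS T1 → mem=8 r[T1]=7 [RETRY]
10. CAS T2 → mem=8 r[T2]=6 [RETRY]
11. LOAD T2 → mem=8 r[T2]=8 [LOAD]
12. CAS T2 → mem=9 r[T2]=8 [OK]
13. LOAD T2 → mem=9 r[T2]=9 [LOAD]
14. CAS T2 → mem=10 r[T2]=9 [OK]

T2 = (2, 1)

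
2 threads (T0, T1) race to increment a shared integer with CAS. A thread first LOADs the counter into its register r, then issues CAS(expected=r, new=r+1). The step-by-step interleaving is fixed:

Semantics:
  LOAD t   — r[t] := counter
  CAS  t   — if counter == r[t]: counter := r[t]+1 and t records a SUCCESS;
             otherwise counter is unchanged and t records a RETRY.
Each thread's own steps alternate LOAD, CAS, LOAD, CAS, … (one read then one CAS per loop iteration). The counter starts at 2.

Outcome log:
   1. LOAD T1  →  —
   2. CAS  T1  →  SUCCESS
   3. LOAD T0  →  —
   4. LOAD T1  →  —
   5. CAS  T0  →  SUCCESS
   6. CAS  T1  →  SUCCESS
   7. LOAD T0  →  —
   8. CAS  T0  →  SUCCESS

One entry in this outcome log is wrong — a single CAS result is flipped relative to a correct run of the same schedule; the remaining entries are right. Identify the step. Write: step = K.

Correct run:
T1 LOAD — after: cnt=2, r=2 — load
T1 CAS — after: cnt=3, r=2 — ok
T0 LOAD — after: cnt=3, r=3 — load
T1 LOAD — after: cnt=3, r=3 — load
T0 CAS — after: cnt=4, r=3 — ok
T1 CAS — after: cnt=4, r=3 — retry
T0 LOAD — after: cnt=4, r=4 — load
T0 CAS — after: cnt=5, r=4 — ok
Log disagrees first at step 6.

step = 6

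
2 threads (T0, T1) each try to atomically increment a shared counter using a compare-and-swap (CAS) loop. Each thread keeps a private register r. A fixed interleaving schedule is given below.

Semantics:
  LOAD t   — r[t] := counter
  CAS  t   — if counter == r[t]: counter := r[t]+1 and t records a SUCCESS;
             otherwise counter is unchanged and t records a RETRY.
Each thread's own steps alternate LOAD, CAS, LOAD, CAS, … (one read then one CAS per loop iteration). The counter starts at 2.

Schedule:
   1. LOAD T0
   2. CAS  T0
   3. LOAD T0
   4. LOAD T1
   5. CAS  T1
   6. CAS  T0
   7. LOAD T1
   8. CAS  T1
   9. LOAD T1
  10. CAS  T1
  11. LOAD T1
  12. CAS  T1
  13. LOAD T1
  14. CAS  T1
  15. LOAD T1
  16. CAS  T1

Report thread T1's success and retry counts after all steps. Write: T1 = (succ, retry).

T1 = (6, 0)

#1 T0 reads 2
#2 T0 CAS(2→3) writes; counter now 3
#3 T0 reads 3
#4 T1 reads 3
#5 T1 CAS(3→4) writes; counter now 4
#6 T0 CAS(3→4) fails; counter now 4
#7 T1 reads 4
#8 T1 CAS(4→5) writes; counter now 5
#9 T1 reads 5
#10 T1 CAS(5→6) writes; counter now 6
#11 T1 reads 6
#12 T1 CAS(6→7) writes; counter now 7
#13 T1 reads 7
#14 T1 CAS(7→8) writes; counter now 8
#15 T1 reads 8
#16 T1 CAS(8→9) writes; counter now 9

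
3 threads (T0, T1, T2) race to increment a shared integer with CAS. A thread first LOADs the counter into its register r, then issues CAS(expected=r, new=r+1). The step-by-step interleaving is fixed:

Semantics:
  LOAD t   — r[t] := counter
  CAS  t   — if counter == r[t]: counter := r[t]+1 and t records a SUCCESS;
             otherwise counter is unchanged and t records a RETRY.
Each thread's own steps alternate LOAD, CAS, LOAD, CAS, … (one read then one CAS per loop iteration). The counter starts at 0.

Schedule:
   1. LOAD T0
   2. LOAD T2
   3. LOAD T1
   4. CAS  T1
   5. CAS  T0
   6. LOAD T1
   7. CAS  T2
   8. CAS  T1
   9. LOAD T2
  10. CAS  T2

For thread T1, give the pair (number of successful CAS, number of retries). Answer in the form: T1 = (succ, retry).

T1 = (2, 0)

step 1: T0 LOAD ⇒ load; ctr=0 reg=0
step 2: T2 LOAD ⇒ load; ctr=0 reg=0
step 3: T1 LOAD ⇒ load; ctr=0 reg=0
step 4: T1 CAS ⇒ ok; ctr=1 reg=0
step 5: T0 CAS ⇒ retry; ctr=1 reg=0
step 6: T1 LOAD ⇒ load; ctr=1 reg=1
step 7: T2 CAS ⇒ retry; ctr=1 reg=0
step 8: T1 CAS ⇒ ok; ctr=2 reg=1
step 9: T2 LOAD ⇒ load; ctr=2 reg=2
step 10: T2 CAS ⇒ ok; ctr=3 reg=2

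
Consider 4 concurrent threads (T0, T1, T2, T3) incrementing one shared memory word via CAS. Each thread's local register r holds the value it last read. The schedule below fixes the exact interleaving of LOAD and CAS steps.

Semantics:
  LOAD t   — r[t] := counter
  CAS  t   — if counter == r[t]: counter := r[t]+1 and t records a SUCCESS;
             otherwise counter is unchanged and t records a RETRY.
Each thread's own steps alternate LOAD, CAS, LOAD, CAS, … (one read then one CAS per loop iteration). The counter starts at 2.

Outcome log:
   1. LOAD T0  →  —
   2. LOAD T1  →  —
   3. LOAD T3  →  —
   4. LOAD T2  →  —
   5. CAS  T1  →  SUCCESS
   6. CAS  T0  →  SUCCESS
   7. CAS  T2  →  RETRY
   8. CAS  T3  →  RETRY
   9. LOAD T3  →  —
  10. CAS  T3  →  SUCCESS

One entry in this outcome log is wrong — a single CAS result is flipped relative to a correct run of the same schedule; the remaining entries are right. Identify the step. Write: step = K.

step = 6

Re-executing:
step 1: T0 LOAD ⇒ load; ctr=2 reg=2
step 2: T1 LOAD ⇒ load; ctr=2 reg=2
step 3: T3 LOAD ⇒ load; ctr=2 reg=2
step 4: T2 LOAD ⇒ load; ctr=2 reg=2
step 5: T1 CAS ⇒ ok; ctr=3 reg=2
step 6: T0 CAS ⇒ retry; ctr=3 reg=2
step 7: T2 CAS ⇒ retry; ctr=3 reg=2
step 8: T3 CAS ⇒ retry; ctr=3 reg=2
step 9: T3 LOAD ⇒ load; ctr=3 reg=3
step 10: T3 CAS ⇒ ok; ctr=4 reg=3
Mismatch at 6.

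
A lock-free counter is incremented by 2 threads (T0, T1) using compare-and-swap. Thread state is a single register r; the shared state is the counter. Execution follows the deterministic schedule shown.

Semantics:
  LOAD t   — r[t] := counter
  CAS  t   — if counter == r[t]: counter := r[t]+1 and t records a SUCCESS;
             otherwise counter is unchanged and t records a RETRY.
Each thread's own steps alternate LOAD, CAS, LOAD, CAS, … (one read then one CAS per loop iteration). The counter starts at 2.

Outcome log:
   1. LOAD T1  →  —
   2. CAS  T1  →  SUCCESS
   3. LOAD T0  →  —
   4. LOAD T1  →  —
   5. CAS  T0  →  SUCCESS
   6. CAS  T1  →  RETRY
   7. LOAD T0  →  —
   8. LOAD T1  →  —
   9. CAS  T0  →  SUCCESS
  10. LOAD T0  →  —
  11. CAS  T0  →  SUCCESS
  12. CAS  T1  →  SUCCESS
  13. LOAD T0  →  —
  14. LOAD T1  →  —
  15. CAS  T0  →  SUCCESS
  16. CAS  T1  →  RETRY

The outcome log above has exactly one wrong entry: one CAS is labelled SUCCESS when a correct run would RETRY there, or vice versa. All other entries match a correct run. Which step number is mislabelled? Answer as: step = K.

Reference trace:
1. LOAD T1 → mem=2 r[T1]=2 [LOAD]
2. CAS T1 → mem=3 r[T1]=2 [OK]
3. LOAD T0 → mem=3 r[T0]=3 [LOAD]
4. LOAD T1 → mem=3 r[T1]=3 [LOAD]
5. CAS T0 → mem=4 r[T0]=3 [OK]
6. CAS T1 → mem=4 r[T1]=3 [RETRY]
7. LOAD T0 → mem=4 r[T0]=4 [LOAD]
8. LOAD T1 → mem=4 r[T1]=4 [LOAD]
9. CAS T0 → mem=5 r[T0]=4 [OK]
10. LOAD T0 → mem=5 r[T0]=5 [LOAD]
11. CAS T0 → mem=6 r[T0]=5 [OK]
12. CAS T1 → mem=6 r[T1]=4 [RETRY]
13. LOAD T0 → mem=6 r[T0]=6 [LOAD]
14. LOAD T1 → mem=6 r[T1]=6 [LOAD]
15. CAS T0 → mem=7 r[T0]=6 [OK]
16. CAS T1 → mem=7 r[T1]=6 [RETRY]
Mismatch at 12.

step = 12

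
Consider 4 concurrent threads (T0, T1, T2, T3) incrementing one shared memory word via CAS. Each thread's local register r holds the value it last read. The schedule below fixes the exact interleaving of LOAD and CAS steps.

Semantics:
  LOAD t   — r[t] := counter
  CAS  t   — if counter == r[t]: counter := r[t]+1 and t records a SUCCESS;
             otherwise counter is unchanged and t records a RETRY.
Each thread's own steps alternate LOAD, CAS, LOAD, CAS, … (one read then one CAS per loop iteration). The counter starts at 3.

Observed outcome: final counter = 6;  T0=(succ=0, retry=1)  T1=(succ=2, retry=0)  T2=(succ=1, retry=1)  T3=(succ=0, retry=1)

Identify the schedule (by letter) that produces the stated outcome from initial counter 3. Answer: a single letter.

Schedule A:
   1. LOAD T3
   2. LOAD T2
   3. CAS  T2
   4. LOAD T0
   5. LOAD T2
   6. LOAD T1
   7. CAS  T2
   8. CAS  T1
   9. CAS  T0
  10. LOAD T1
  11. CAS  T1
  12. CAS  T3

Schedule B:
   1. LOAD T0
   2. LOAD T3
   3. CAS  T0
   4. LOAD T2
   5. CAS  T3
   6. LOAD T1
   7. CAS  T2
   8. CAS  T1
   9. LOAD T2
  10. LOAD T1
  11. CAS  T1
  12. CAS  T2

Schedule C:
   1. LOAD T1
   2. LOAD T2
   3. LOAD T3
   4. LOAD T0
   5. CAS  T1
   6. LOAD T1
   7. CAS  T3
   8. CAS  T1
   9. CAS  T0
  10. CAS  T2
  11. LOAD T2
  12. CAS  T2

Run C:
   1) LOAD T1:  M=3  r_T1=3
   2) LOAD T2:  M=3  r_T2=3
   3) LOAD T3:  M=3  r_T3=3
   4) LOAD T0:  M=3  r_T0=3
   5) CAS  T1:  M=4  r_T1=3 ✓
   6) LOAD T1:  M=4  r_T1=4
   7) CAS  T3:  M=4  r_T3=3 ✗
   8) CAS  T1:  M=5  r_T1=4 ✓
   9) CAS  T0:  M=5  r_T0=3 ✗
  10) CAS  T2:  M=5  r_T2=3 ✗
  11) LOAD T2:  M=5  r_T2=5
  12) CAS  T2:  M=6  r_T2=5 ✓

C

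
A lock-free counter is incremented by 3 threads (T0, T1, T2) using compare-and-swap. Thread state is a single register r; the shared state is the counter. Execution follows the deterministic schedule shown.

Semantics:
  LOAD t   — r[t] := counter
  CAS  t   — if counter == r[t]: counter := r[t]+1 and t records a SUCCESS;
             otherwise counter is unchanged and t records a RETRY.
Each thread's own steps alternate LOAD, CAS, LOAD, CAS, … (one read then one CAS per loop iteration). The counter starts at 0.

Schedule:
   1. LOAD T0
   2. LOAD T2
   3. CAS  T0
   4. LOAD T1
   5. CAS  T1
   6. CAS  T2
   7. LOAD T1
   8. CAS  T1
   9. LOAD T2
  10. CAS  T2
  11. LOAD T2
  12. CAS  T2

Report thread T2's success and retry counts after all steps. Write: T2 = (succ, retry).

   1) LOAD T0:  M=0  r_T0=0
   2) LOAD T2:  M=0  r_T2=0
   3) CAS  T0:  M=1  r_T0=0 ✓
   4) LOAD T1:  M=1  r_T1=1
   5) CAS  T1:  M=2  r_T1=1 ✓
   6) CAS  T2:  M=2  r_T2=0 ✗
   7) LOAD T1:  M=2  r_T1=2
   8) CAS  T1:  M=3  r_T1=2 ✓
   9) LOAD T2:  M=3  r_T2=3
  10) CAS  T2:  M=4  r_T2=3 ✓
  11) LOAD T2:  M=4  r_T2=4
  12) CAS  T2:  M=5  r_T2=4 ✓

T2 = (2, 1)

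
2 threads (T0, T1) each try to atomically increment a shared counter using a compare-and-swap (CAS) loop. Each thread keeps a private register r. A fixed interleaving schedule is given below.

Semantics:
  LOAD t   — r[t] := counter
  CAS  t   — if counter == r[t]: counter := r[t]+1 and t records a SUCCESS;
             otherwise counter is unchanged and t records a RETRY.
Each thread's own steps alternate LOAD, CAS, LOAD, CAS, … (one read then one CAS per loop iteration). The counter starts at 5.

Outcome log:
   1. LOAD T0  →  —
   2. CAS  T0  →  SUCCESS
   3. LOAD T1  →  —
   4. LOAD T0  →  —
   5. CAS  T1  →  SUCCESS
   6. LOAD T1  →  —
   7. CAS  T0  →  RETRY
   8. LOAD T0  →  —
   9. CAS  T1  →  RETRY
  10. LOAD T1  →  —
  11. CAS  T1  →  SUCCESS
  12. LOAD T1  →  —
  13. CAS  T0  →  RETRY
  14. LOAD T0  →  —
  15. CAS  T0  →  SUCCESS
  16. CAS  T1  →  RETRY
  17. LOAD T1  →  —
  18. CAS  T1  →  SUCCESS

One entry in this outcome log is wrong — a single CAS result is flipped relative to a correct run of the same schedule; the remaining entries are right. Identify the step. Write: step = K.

step = 9

Reference trace:
#1 T0 reads 5
#2 T0 CAS(5→6) writes; counter now 6
#3 T1 reads 6
#4 T0 reads 6
#5 T1 CAS(6→7) writes; counter now 7
#6 T1 reads 7
#7 T0 CAS(6→7) fails; counter now 7
#8 T0 reads 7
#9 T1 CAS(7→8) writes; counter now 8
#10 T1 reads 8
#11 T1 CAS(8→9) writes; counter now 9
#12 T1 reads 9
#13 T0 CAS(7→8) fails; counter now 9
#14 T0 reads 9
#15 T0 CAS(9→10) writes; counter now 10
#16 T1 CAS(9→10) fails; counter now 10
#17 T1 reads 10
#18 T1 CAS(10→11) writes; counter now 11
Mismatch at 9.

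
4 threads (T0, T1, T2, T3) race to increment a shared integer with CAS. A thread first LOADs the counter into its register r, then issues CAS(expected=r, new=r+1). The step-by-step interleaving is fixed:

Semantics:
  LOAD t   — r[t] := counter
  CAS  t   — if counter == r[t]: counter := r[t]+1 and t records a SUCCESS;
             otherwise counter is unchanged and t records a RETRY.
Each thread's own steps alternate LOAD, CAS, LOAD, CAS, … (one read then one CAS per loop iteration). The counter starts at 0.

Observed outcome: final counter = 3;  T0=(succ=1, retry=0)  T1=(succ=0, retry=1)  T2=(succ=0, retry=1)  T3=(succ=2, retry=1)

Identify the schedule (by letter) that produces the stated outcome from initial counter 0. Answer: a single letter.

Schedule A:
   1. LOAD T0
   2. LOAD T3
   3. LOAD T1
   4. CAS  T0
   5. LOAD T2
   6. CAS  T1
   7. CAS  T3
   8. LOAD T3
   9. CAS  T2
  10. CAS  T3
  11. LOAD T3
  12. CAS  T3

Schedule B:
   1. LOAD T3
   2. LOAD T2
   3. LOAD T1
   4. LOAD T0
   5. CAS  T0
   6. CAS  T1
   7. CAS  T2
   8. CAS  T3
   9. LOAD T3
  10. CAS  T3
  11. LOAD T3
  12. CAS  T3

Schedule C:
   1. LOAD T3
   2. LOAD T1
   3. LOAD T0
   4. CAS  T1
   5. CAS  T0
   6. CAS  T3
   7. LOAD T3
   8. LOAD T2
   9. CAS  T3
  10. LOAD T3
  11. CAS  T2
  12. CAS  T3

B

Run B:
#1 T3 reads 0
#2 T2 reads 0
#3 T1 reads 0
#4 T0 reads 0
#5 T0 CAS(0→1) writes; counter now 1
#6 T1 CAS(0→1) fails; counter now 1
#7 T2 CAS(0→1) fails; counter now 1
#8 T3 CAS(0→1) fails; counter now 1
#9 T3 reads 1
#10 T3 CAS(1→2) writes; counter now 2
#11 T3 reads 2
#12 T3 CAS(2→3) writes; counter now 3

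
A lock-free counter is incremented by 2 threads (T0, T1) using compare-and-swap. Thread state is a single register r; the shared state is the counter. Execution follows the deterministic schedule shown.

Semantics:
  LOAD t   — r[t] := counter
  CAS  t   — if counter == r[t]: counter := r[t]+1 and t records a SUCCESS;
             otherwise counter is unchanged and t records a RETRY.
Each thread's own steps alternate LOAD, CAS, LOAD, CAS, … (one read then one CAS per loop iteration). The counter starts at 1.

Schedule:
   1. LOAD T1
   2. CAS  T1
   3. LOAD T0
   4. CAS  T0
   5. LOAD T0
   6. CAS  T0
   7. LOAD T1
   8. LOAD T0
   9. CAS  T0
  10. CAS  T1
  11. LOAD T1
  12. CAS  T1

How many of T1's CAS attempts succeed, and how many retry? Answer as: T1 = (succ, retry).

T1 = (2, 1)

step 1: T1 LOAD ⇒ load; ctr=1 reg=1
step 2: T1 CAS ⇒ ok; ctr=2 reg=1
step 3: T0 LOAD ⇒ load; ctr=2 reg=2
step 4: T0 CAS ⇒ ok; ctr=3 reg=2
step 5: T0 LOAD ⇒ load; ctr=3 reg=3
step 6: T0 CAS ⇒ ok; ctr=4 reg=3
step 7: T1 LOAD ⇒ load; ctr=4 reg=4
step 8: T0 LOAD ⇒ load; ctr=4 reg=4
step 9: T0 CAS ⇒ ok; ctr=5 reg=4
step 10: T1 CAS ⇒ retry; ctr=5 reg=4
step 11: T1 LOAD ⇒ load; ctr=5 reg=5
step 12: T1 CAS ⇒ ok; ctr=6 reg=5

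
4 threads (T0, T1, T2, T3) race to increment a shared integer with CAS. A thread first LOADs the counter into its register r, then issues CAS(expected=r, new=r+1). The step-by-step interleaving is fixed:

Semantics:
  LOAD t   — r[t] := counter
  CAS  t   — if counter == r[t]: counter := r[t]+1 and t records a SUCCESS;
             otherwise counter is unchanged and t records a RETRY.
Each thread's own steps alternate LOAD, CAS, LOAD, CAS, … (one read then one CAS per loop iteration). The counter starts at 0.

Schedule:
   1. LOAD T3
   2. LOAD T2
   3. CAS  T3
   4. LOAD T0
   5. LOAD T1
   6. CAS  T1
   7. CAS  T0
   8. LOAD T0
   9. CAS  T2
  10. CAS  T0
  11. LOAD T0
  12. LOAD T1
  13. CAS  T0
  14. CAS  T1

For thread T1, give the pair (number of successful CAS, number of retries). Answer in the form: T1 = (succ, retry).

1. LOAD T3 → mem=0 r[T3]=0 [LOAD]
2. LOAD T2 → mem=0 r[T2]=0 [LOAD]
3. CAS T3 → mem=1 r[T3]=0 [OK]
4. LOAD T0 → mem=1 r[T0]=1 [LOAD]
5. LOAD T1 → mem=1 r[T1]=1 [LOAD]
6. CAS T1 → mem=2 r[T1]=1 [OK]
7. CAS T0 → mem=2 r[T0]=1 [RETRY]
8. LOAD T0 → mem=2 r[T0]=2 [LOAD]
9. CAS T2 → mem=2 r[T2]=0 [RETRY]
10. CAS T0 → mem=3 r[T0]=2 [OK]
11. LOAD T0 → mem=3 r[T0]=3 [LOAD]
12. LOAD T1 → mem=3 r[T1]=3 [LOAD]
13. CAS T0 → mem=4 r[T0]=3 [OK]
14. CAS T1 → mem=4 r[T1]=3 [RETRY]

T1 = (1, 1)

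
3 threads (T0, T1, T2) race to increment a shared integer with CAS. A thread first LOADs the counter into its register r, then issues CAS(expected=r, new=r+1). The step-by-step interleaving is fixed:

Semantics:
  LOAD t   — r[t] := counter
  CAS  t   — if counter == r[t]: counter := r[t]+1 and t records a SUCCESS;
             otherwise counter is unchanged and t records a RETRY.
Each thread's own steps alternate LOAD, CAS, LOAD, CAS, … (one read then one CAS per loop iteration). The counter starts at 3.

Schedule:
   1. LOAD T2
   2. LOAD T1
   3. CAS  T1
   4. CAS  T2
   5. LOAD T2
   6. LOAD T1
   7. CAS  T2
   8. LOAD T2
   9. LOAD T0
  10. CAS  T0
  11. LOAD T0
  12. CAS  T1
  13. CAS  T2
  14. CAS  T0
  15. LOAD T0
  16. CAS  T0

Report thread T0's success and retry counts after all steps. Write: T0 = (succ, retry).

#1 T2 reads 3
#2 T1 reads 3
#3 T1 CAS(3→4) writes; counter now 4
#4 T2 CAS(3→4) fails; counter now 4
#5 T2 reads 4
#6 T1 reads 4
#7 T2 CAS(4→5) writes; counter now 5
#8 T2 reads 5
#9 T0 reads 5
#10 T0 CAS(5→6) writes; counter now 6
#11 T0 reads 6
#12 T1 CAS(4→5) fails; counter now 6
#13 T2 CAS(5→6) fails; counter now 6
#14 T0 CAS(6→7) writes; counter now 7
#15 T0 reads 7
#16 T0 CAS(7→8) writes; counter now 8

T0 = (3, 0)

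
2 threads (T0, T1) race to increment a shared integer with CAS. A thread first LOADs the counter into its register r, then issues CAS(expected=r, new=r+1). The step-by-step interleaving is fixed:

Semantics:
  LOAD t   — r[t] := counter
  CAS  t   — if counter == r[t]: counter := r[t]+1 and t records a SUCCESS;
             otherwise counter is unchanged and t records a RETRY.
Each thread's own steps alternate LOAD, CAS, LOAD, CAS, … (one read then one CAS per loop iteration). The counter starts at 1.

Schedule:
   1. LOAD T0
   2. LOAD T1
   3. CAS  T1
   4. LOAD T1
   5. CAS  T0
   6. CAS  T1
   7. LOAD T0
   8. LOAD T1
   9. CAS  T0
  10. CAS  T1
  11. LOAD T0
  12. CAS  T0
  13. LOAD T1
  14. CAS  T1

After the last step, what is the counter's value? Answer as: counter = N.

#1 T0 reads 1
#2 T1 reads 1
#3 T1 CAS(1→2) writes; counter now 2
#4 T1 reads 2
#5 T0 CAS(1→2) fails; counter now 2
#6 T1 CAS(2→3) writes; counter now 3
#7 T0 reads 3
#8 T1 reads 3
#9 T0 CAS(3→4) writes; counter now 4
#10 T1 CAS(3→4) fails; counter now 4
#11 T0 reads 4
#12 T0 CAS(4→5) writes; counter now 5
#13 T1 reads 5
#14 T1 CAS(5→6) writes; counter now 6

counter = 6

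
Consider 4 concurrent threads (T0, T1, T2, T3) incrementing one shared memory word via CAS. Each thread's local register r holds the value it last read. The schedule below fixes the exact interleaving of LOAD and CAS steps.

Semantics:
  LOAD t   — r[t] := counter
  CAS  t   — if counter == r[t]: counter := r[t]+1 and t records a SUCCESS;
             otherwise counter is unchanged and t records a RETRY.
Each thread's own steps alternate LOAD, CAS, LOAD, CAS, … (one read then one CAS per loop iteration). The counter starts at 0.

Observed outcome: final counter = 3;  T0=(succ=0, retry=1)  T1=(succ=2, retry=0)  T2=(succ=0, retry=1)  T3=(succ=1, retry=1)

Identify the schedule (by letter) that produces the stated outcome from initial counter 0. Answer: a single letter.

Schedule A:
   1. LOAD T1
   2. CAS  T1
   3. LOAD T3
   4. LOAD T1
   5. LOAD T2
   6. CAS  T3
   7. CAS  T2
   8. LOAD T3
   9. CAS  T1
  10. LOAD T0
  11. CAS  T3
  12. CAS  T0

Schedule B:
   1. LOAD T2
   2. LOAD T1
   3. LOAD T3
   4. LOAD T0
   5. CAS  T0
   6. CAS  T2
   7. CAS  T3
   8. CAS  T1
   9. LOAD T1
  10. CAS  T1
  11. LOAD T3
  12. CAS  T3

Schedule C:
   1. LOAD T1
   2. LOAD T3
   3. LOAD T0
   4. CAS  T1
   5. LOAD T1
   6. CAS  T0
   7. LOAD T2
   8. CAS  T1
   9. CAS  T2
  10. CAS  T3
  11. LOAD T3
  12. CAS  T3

Simulating candidate C:
T1 LOAD — after: cnt=0, r=0 — load
T3 LOAD — after: cnt=0, r=0 — load
T0 LOAD — after: cnt=0, r=0 — load
T1 CAS — after: cnt=1, r=0 — ok
T1 LOAD — after: cnt=1, r=1 — load
T0 CAS — after: cnt=1, r=0 — retry
T2 LOAD — after: cnt=1, r=1 — load
T1 CAS — after: cnt=2, r=1 — ok
T2 CAS — after: cnt=2, r=1 — retry
T3 CAS — after: cnt=2, r=0 — retry
T3 LOAD — after: cnt=2, r=2 — load
T3 CAS — after: cnt=3, r=2 — ok

C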